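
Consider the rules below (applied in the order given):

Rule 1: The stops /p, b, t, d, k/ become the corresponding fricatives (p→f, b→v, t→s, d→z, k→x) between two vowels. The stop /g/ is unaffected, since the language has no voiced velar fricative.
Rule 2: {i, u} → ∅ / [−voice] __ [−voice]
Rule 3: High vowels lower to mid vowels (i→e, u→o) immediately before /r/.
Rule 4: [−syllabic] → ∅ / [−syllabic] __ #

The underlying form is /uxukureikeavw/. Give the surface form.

uxxoreixeav

Rule 1 (intervocalic spirantization): /k/ is a stop between vowels /u/ and /u/, so it spirantizes to the fricative [x]. /k/ is a stop between vowels /i/ and /e/, so it spirantizes to the fricative [x]. /uxukureikeavw/ → uxuxureixeavw.
Rule 2 (high vowel syncope): /u/ is a high vowel flanked by voiceless consonants /x/ and /x/, so it deletes. /uxuxureixeavw/ → uxxureixeavw.
Rule 3 (pre-rhotic lowering): /u/ is a high vowel immediately before /r/, so it lowers to [o]. /uxxureixeavw/ → uxxoreixeavw.
Rule 4 (final cluster simplification): /w/ is the second consonant of a word-final cluster /vw/, so it deletes. /uxxoreixeavw/ → uxxoreixeav.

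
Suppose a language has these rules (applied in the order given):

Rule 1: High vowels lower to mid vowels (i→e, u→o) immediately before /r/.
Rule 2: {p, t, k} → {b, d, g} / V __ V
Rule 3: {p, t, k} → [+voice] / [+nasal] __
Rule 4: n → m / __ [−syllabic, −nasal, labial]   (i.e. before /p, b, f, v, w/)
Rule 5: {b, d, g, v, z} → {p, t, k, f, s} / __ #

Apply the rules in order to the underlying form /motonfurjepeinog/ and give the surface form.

Rule 1 (pre-rhotic lowering): /u/ is a high vowel immediately before /r/, so it lowers to [o]. /motonfurjepeinog/ → motonforjepeinog.
Rule 2 (intervocalic voicing): /t/ is a voiceless stop between vowels /o/ and /o/, so it voices to [d]. /p/ is a voiceless stop between vowels /e/ and /e/, so it voices to [b]. /motonforjepeinog/ → modonforjebeinog.
Rule 3 (post-nasal voicing): no segment meets the environment; /modonforjebeinog/ is unchanged.
Rule 4 (nasal place assimilation): /n/ precedes the labial consonant /f/, so it assimilates in place to [m]. /modonforjebeinog/ → modomforjebeinog.
Rule 5 (final devoicing): /g/ is a voiced obstruent in word-final position, so it devoices to [k]. /modomforjebeinog/ → modomforjebeinok.

modomforjebeinok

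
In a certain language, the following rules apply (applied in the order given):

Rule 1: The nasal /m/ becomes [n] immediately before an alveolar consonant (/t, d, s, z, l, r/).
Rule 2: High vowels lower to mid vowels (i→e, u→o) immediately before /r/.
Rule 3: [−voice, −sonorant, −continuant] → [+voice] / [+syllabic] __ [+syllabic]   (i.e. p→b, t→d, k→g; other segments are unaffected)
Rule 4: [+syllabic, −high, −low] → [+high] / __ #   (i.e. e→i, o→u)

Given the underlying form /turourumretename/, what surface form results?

Rule 1 (nasal place assimilation): /m/ precedes the alveolar consonant /r/, so it assimilates in place to [n]. /turourumretename/ → turourunretename.
Rule 2 (pre-rhotic lowering): /u/ is a high vowel immediately before /r/, so it lowers to [o]. /u/ is a high vowel immediately before /r/, so it lowers to [o]. /turourunretename/ → toroorunretename.
Rule 3 (intervocalic voicing): /t/ is a voiceless stop between vowels /e/ and /e/, so it voices to [d]. /toroorunretename/ → toroorunredename.
Rule 4 (final vowel raising): /e/ is a mid vowel in word-final position, so it raises to [i]. /toroorunredename/ → toroorunredenami.

toroorunredenami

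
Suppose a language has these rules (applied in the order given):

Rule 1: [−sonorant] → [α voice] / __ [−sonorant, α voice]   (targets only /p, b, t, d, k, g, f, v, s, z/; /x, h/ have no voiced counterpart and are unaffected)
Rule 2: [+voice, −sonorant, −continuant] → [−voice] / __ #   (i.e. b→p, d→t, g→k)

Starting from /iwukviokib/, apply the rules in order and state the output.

Rule 1 (regressive voicing assimilation): /k/ precedes the voiced obstruent /v/, so it voices to [g] by assimilation. /iwukviokib/ → iwugviokib.
Rule 2 (final devoicing): /b/ is a voiced stop in word-final position, so it devoices to [p]. /iwugviokib/ → iwugviokip.

iwugviokip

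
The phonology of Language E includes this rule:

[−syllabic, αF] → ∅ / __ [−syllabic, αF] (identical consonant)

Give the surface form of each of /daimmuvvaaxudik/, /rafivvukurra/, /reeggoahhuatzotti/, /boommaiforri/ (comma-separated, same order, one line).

daimuvaaxudik, rafivukura, reegoahuatzoti, boomaifori

/daimmuvvaaxudik/: /mm/ is a geminate; the first /m/ deletes. /vv/ is a geminate; the first /v/ deletes. → [daimuvaaxudik].
/rafivvukurra/: /vv/ is a geminate; the first /v/ deletes. /rr/ is a geminate; the first /r/ deletes. → [rafivukura].
/reeggoahhuatzotti/: /gg/ is a geminate; the first /g/ deletes. /hh/ is a geminate; the first /h/ deletes. /tt/ is a geminate; the first /t/ deletes. → [reegoahuatzoti].
/boommaiforri/: /mm/ is a geminate; the first /m/ deletes. /rr/ is a geminate; the first /r/ deletes. → [boomaifori].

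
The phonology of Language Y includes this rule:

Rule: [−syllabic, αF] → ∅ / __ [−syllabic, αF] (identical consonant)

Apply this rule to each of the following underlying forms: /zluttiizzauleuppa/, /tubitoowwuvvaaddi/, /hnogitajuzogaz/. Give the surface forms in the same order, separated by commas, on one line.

zlutiizauleupa, tubitoowuvaadi, hnogitajuzogaz

/zluttiizzauleuppa/: /tt/ is a geminate; the first /t/ deletes. /zz/ is a geminate; the first /z/ deletes. /pp/ is a geminate; the first /p/ deletes. → [zlutiizauleupa].
/tubitoowwuvvaaddi/: /ww/ is a geminate; the first /w/ deletes. /vv/ is a geminate; the first /v/ deletes. /dd/ is a geminate; the first /d/ deletes. → [tubitoowuvaadi].
/hnogitajuzogaz/: the rule's environment is not met; surfaces unchanged as [hnogitajuzogaz].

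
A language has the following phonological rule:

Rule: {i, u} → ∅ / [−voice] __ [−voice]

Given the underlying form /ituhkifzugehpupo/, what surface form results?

ithkfzugehppo

/u/ is a high vowel flanked by voiceless consonants /t/ and /h/, so it deletes.
/i/ is a high vowel flanked by voiceless consonants /k/ and /f/, so it deletes.
/u/ is a high vowel flanked by voiceless consonants /p/ and /p/, so it deletes.
The other instances of /i/, /u/ do not occur in the required environment and remain unchanged.
Surface form: [ithkfzugehppo].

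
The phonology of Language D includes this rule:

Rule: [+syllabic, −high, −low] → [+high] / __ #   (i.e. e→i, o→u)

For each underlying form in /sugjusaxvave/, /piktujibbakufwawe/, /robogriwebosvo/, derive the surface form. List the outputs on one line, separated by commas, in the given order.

sugjusaxvavi, piktujibbakufwawi, robogriwebosvu

/sugjusaxvave/: /e/ is a mid vowel in word-final position, so it raises to [i]. → [sugjusaxvavi].
/piktujibbakufwawe/: /e/ is a mid vowel in word-final position, so it raises to [i]. → [piktujibbakufwawi].
/robogriwebosvo/: /o/ is a mid vowel in word-final position, so it raises to [u]. → [robogriwebosvu].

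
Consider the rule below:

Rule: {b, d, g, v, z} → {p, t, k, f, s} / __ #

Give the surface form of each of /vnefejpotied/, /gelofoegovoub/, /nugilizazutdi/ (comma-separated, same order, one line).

/vnefejpotied/: /d/ is a voiced obstruent in word-final position, so it devoices to [t]. → [vnefejpotiet].
/gelofoegovoub/: /b/ is a voiced obstruent in word-final position, so it devoices to [p]. → [gelofoegovoup].
/nugilizazutdi/: the rule's environment is not met; surfaces unchanged as [nugilizazutdi].

vnefejpotiet, gelofoegovoup, nugilizazutdi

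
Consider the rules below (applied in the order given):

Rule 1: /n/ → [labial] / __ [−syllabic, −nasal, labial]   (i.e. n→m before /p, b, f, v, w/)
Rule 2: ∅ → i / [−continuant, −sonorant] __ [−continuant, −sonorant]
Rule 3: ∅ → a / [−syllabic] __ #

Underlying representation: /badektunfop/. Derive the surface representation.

badekitumfopa

Rule 1 (nasal place assimilation): /n/ precedes the labial consonant /f/, so it assimilates in place to [m]. /badektunfop/ → badektumfop.
Rule 2 (stop-cluster i-epenthesis): /k/ and /t/ form a stop–stop cluster, so [i] is inserted between them. /badektumfop/ → badekitumfop.
Rule 3 (final a-epenthesis): the form ends in the consonant /p/, so [a] is inserted word-finally. /badekitumfop/ → badekitumfopa.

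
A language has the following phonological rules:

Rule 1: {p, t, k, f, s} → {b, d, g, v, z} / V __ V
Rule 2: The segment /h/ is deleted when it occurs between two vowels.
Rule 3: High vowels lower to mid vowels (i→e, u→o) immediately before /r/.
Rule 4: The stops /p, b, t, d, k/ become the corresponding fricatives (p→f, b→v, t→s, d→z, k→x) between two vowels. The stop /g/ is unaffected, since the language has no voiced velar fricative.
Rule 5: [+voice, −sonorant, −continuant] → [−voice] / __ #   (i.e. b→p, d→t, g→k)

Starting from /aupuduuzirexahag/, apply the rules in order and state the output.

Rule 1 (intervocalic voicing): /p/ is a voiceless obstruent between vowels /u/ and /u/, so it voices to [b]. /aupuduuzirexahag/ → aubuduuzirexahag.
Rule 2 (intervocalic h-deletion): /h/ occurs between vowels /a/ and /a/, so it deletes. /aubuduuzirexahag/ → aubuduuzirexaag.
Rule 3 (pre-rhotic lowering): /i/ is a high vowel immediately before /r/, so it lowers to [e]. /aubuduuzirexaag/ → aubuduuzerexaag.
Rule 4 (intervocalic spirantization): /b/ is a stop between vowels /u/ and /u/, so it spirantizes to the fricative [v]. /d/ is a stop between vowels /u/ and /u/, so it spirantizes to the fricative [z]. /aubuduuzerexaag/ → auvuzuuzerexaag.
Rule 5 (final devoicing): /g/ is a voiced stop in word-final position, so it devoices to [k]. /auvuzuuzerexaag/ → auvuzuuzerexaak.

auvuzuuzerexaak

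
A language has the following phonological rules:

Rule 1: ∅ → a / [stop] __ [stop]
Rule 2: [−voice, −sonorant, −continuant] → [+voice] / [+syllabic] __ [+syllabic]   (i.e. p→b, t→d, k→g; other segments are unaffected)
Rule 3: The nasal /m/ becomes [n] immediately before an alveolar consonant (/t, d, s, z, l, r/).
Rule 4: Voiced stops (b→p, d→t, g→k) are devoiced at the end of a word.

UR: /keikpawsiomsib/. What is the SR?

keigabawsionsip

Rule 1 (stop-cluster a-epenthesis): /k/ and /p/ form a stop–stop cluster, so [a] is inserted between them. /keikpawsiomsib/ → keikapawsiomsib.
Rule 2 (intervocalic voicing): /k/ is a voiceless stop between vowels /i/ and /a/, so it voices to [g]. /p/ is a voiceless stop between vowels /a/ and /a/, so it voices to [b]. /keikapawsiomsib/ → keigabawsiomsib.
Rule 3 (nasal place assimilation): /m/ precedes the alveolar consonant /s/, so it assimilates in place to [n]. /keigabawsiomsib/ → keigabawsionsib.
Rule 4 (final devoicing): /b/ is a voiced stop in word-final position, so it devoices to [p]. /keigabawsionsib/ → keigabawsionsip.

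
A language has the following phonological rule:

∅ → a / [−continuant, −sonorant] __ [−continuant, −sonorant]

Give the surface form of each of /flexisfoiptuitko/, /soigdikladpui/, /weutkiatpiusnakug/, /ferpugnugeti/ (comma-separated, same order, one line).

/flexisfoiptuitko/: /p/ and /t/ form a stop–stop cluster, so [a] is inserted between them. /t/ and /k/ form a stop–stop cluster, so [a] is inserted between them. → [flexisfoipatuitako].
/soigdikladpui/: /g/ and /d/ form a stop–stop cluster, so [a] is inserted between them. /d/ and /p/ form a stop–stop cluster, so [a] is inserted between them. → [soigadikladapui].
/weutkiatpiusnakug/: /t/ and /k/ form a stop–stop cluster, so [a] is inserted between them. /t/ and /p/ form a stop–stop cluster, so [a] is inserted between them. → [weutakiatapiusnakug].
/ferpugnugeti/: the rule's environment is not met; surfaces unchanged as [ferpugnugeti].

flexisfoipatuitako, soigadikladapui, weutakiatapiusnakug, ferpugnugeti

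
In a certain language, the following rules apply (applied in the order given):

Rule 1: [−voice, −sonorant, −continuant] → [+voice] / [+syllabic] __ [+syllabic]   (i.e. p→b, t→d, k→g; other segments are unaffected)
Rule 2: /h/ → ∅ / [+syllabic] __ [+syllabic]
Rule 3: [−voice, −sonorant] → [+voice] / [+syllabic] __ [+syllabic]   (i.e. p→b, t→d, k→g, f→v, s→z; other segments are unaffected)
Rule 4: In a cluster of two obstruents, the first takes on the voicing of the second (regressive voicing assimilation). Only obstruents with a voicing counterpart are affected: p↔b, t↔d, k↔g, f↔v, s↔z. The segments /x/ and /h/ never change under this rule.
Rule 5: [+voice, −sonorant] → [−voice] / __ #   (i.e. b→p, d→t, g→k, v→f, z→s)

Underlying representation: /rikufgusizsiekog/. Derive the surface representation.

Rule 1 (intervocalic voicing): /k/ is a voiceless stop between vowels /i/ and /u/, so it voices to [g]. /k/ is a voiceless stop between vowels /e/ and /o/, so it voices to [g]. /rikufgusizsiekog/ → rigufgusizsiegog.
Rule 2 (intervocalic h-deletion): no segment meets the environment; /rigufgusizsiegog/ is unchanged.
Rule 3 (intervocalic voicing): /s/ is a voiceless obstruent between vowels /u/ and /i/, so it voices to [z]. /rigufgusizsiegog/ → rigufguzizsiegog.
Rule 4 (regressive voicing assimilation): /f/ precedes the voiced obstruent /g/, so it voices to [v] by assimilation. /z/ precedes the voiceless obstruent /s/, so it devoices to [s] by assimilation. /rigufguzizsiegog/ → riguvguzissiegog.
Rule 5 (final devoicing): /g/ is a voiced obstruent in word-final position, so it devoices to [k]. /riguvguzissiegog/ → riguvguzissiegok.

riguvguzissiegok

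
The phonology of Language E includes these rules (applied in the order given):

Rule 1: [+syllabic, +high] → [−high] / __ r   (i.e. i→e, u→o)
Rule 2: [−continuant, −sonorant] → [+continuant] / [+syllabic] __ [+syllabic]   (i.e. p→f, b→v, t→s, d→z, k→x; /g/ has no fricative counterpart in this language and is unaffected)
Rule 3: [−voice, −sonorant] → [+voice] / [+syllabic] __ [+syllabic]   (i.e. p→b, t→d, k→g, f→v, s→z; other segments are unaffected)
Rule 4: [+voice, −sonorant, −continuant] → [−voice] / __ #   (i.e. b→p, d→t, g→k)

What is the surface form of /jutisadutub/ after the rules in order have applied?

Rule 1 (pre-rhotic lowering): no segment meets the environment; /jutisadutub/ is unchanged.
Rule 2 (intervocalic spirantization): /t/ is a stop between vowels /u/ and /i/, so it spirantizes to the fricative [s]. /d/ is a stop between vowels /a/ and /u/, so it spirantizes to the fricative [z]. /t/ is a stop between vowels /u/ and /u/, so it spirantizes to the fricative [s]. /jutisadutub/ → jusisazusub.
Rule 3 (intervocalic voicing): /s/ is a voiceless obstruent between vowels /u/ and /i/, so it voices to [z]. /s/ is a voiceless obstruent between vowels /i/ and /a/, so it voices to [z]. /s/ is a voiceless obstruent between vowels /u/ and /u/, so it voices to [z]. /jusisazusub/ → juzizazuzub.
Rule 4 (final devoicing): /b/ is a voiced stop in word-final position, so it devoices to [p]. /juzizazuzub/ → juzizazuzup.

juzizazuzup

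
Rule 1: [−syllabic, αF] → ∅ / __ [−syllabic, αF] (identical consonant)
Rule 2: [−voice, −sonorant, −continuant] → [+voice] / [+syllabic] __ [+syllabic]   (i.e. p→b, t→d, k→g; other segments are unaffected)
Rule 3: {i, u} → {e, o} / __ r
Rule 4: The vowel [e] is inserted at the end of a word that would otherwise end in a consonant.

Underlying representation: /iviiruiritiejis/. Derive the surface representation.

Rule 1 (degemination): no segment meets the environment; /iviiruiritiejis/ is unchanged.
Rule 2 (intervocalic voicing): /t/ is a voiceless stop between vowels /i/ and /i/, so it voices to [d]. /iviiruiritiejis/ → iviiruiridiejis.
Rule 3 (pre-rhotic lowering): /i/ is a high vowel immediately before /r/, so it lowers to [e]. /i/ is a high vowel immediately before /r/, so it lowers to [e]. /iviiruiridiejis/ → ivierueridiejis.
Rule 4 (final e-epenthesis): the form ends in the consonant /s/, so [e] is inserted word-finally. /ivierueridiejis/ → ivierueridiejise.

ivierueridiejise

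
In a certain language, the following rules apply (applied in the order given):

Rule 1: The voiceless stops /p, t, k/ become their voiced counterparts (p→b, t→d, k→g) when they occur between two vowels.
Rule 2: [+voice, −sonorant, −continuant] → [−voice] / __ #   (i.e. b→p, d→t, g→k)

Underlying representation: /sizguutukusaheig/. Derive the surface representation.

Rule 1 (intervocalic voicing): /t/ is a voiceless stop between vowels /u/ and /u/, so it voices to [d]. /k/ is a voiceless stop between vowels /u/ and /u/, so it voices to [g]. /sizguutukusaheig/ → sizguudugusaheig.
Rule 2 (final devoicing): /g/ is a voiced stop in word-final position, so it devoices to [k]. /sizguudugusaheig/ → sizguudugusaheik.

sizguudugusaheik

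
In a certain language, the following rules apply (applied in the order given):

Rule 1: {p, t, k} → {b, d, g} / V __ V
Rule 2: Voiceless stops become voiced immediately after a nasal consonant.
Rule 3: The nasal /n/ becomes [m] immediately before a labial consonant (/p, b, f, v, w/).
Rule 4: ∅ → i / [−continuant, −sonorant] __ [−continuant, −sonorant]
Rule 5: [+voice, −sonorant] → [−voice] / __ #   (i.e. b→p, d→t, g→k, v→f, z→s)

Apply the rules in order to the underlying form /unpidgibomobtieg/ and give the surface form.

umbidigibomobitiek

Rule 1 (intervocalic voicing): no segment meets the environment; /unpidgibomobtieg/ is unchanged.
Rule 2 (post-nasal voicing): /p/ is a voiceless stop immediately after the nasal /n/, so it voices to [b]. /unpidgibomobtieg/ → unbidgibomobtieg.
Rule 3 (nasal place assimilation): /n/ precedes the labial consonant /b/, so it assimilates in place to [m]. /unbidgibomobtieg/ → umbidgibomobtieg.
Rule 4 (stop-cluster i-epenthesis): /d/ and /g/ form a stop–stop cluster, so [i] is inserted between them. /b/ and /t/ form a stop–stop cluster, so [i] is inserted between them. /umbidgibomobtieg/ → umbidigibomobitieg.
Rule 5 (final devoicing): /g/ is a voiced obstruent in word-final position, so it devoices to [k]. /umbidigibomobitieg/ → umbidigibomobitiek.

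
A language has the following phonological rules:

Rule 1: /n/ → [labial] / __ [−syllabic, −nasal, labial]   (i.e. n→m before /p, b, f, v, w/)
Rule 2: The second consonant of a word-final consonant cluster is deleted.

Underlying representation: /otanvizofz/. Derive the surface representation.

Rule 1 (nasal place assimilation): /n/ precedes the labial consonant /v/, so it assimilates in place to [m]. /otanvizofz/ → otamvizofz.
Rule 2 (final cluster simplification): /z/ is the second consonant of a word-final cluster /fz/, so it deletes. /otamvizofz/ → otamvizof.

otamvizof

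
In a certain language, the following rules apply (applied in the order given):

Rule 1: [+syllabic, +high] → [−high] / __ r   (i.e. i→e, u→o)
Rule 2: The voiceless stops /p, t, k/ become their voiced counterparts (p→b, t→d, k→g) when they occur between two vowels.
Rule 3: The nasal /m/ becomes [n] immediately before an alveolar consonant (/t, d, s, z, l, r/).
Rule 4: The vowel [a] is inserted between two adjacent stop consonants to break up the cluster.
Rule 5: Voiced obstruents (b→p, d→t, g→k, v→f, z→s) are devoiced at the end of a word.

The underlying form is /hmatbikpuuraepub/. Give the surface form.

hmatabikapuoraebup

Rule 1 (pre-rhotic lowering): /u/ is a high vowel immediately before /r/, so it lowers to [o]. /hmatbikpuuraepub/ → hmatbikpuoraepub.
Rule 2 (intervocalic voicing): /p/ is a voiceless stop between vowels /e/ and /u/, so it voices to [b]. /hmatbikpuoraepub/ → hmatbikpuoraebub.
Rule 3 (nasal place assimilation): no segment meets the environment; /hmatbikpuoraebub/ is unchanged.
Rule 4 (stop-cluster a-epenthesis): /t/ and /b/ form a stop–stop cluster, so [a] is inserted between them. /k/ and /p/ form a stop–stop cluster, so [a] is inserted between them. /hmatbikpuoraebub/ → hmatabikapuoraebub.
Rule 5 (final devoicing): /b/ is a voiced obstruent in word-final position, so it devoices to [p]. /hmatabikapuoraebub/ → hmatabikapuoraebup.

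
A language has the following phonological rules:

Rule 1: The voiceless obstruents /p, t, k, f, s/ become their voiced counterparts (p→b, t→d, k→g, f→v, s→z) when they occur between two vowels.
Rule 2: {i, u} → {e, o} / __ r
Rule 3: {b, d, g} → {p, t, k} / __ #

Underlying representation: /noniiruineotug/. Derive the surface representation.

nonieruineoduk

Rule 1 (intervocalic voicing): /t/ is a voiceless obstruent between vowels /o/ and /u/, so it voices to [d]. /noniiruineotug/ → noniiruineodug.
Rule 2 (pre-rhotic lowering): /i/ is a high vowel immediately before /r/, so it lowers to [e]. /noniiruineodug/ → nonieruineodug.
Rule 3 (final devoicing): /g/ is a voiced stop in word-final position, so it devoices to [k]. /nonieruineodug/ → nonieruineoduk.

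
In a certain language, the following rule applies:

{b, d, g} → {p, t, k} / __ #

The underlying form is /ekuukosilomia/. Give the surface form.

ekuukosilomia

No segment of /ekuukosilomia/ meets the structural description of the rule, so the form surfaces unchanged.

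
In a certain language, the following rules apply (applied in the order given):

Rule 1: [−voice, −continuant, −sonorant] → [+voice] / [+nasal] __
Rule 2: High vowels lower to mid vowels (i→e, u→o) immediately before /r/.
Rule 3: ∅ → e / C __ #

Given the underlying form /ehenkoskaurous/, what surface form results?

ehengoskaorouse

Rule 1 (post-nasal voicing): /k/ is a voiceless stop immediately after the nasal /n/, so it voices to [g]. /ehenkoskaurous/ → ehengoskaurous.
Rule 2 (pre-rhotic lowering): /u/ is a high vowel immediately before /r/, so it lowers to [o]. /ehengoskaurous/ → ehengoskaorous.
Rule 3 (final e-epenthesis): the form ends in the consonant /s/, so [e] is inserted word-finally. /ehengoskaorous/ → ehengoskaorouse.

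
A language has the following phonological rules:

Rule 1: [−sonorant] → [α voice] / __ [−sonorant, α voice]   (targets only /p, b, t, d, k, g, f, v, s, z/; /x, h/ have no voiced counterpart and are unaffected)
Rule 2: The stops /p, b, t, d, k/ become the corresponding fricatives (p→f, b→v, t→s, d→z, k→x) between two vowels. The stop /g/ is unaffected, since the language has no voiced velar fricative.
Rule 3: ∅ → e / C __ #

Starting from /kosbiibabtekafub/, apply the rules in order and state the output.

kozbiivaptexafube

Rule 1 (regressive voicing assimilation): /s/ precedes the voiced obstruent /b/, so it voices to [z] by assimilation. /b/ precedes the voiceless obstruent /t/, so it devoices to [p] by assimilation. /kosbiibabtekafub/ → kozbiibaptekafub.
Rule 2 (intervocalic spirantization): /b/ is a stop between vowels /i/ and /a/, so it spirantizes to the fricative [v]. /k/ is a stop between vowels /e/ and /a/, so it spirantizes to the fricative [x]. /kozbiibaptekafub/ → kozbiivaptexafub.
Rule 3 (final e-epenthesis): the form ends in the consonant /b/, so [e] is inserted word-finally. /kozbiivaptexafub/ → kozbiivaptexafube.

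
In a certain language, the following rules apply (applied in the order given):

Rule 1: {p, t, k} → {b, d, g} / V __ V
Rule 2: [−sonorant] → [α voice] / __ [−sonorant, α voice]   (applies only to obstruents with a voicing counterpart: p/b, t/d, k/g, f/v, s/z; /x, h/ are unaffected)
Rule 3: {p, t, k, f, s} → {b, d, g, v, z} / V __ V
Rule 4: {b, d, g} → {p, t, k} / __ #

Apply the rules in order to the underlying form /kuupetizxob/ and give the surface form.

kuubedisxop

Rule 1 (intervocalic voicing): /p/ is a voiceless stop between vowels /u/ and /e/, so it voices to [b]. /t/ is a voiceless stop between vowels /e/ and /i/, so it voices to [d]. /kuupetizxob/ → kuubedizxob.
Rule 2 (regressive voicing assimilation): /z/ precedes the voiceless obstruent /x/, so it devoices to [s] by assimilation. /kuubedizxob/ → kuubedisxob.
Rule 3 (intervocalic voicing): no segment meets the environment; /kuubedisxob/ is unchanged.
Rule 4 (final devoicing): /b/ is a voiced stop in word-final position, so it devoices to [p]. /kuubedisxob/ → kuubedisxop.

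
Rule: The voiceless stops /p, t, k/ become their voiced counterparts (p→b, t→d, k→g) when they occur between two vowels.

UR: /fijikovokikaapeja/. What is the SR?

/k/ is a voiceless stop between vowels /i/ and /o/, so it voices to [g].
/k/ is a voiceless stop between vowels /o/ and /i/, so it voices to [g].
/k/ is a voiceless stop between vowels /i/ and /a/, so it voices to [g].
/p/ is a voiceless stop between vowels /a/ and /e/, so it voices to [b].
Surface form: [fijigovogigaabeja].

fijigovogigaabeja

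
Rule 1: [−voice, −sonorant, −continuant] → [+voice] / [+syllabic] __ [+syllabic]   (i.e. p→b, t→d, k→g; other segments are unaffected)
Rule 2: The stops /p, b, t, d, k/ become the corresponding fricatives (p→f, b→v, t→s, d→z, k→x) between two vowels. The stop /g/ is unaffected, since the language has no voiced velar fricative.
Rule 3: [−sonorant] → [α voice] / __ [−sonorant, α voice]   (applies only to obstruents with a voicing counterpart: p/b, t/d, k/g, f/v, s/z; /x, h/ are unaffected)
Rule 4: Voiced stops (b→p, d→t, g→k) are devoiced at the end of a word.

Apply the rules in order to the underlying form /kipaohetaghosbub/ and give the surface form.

kivaohezakhozbup

Rule 1 (intervocalic voicing): /p/ is a voiceless stop between vowels /i/ and /a/, so it voices to [b]. /t/ is a voiceless stop between vowels /e/ and /a/, so it voices to [d]. /kipaohetaghosbub/ → kibaohedaghosbub.
Rule 2 (intervocalic spirantization): /b/ is a stop between vowels /i/ and /a/, so it spirantizes to the fricative [v]. /d/ is a stop between vowels /e/ and /a/, so it spirantizes to the fricative [z]. /kibaohedaghosbub/ → kivaohezaghosbub.
Rule 3 (regressive voicing assimilation): /g/ precedes the voiceless obstruent /h/, so it devoices to [k] by assimilation. /s/ precedes the voiced obstruent /b/, so it voices to [z] by assimilation. /kivaohezaghosbub/ → kivaohezakhozbub.
Rule 4 (final devoicing): /b/ is a voiced stop in word-final position, so it devoices to [p]. /kivaohezakhozbub/ → kivaohezakhozbup.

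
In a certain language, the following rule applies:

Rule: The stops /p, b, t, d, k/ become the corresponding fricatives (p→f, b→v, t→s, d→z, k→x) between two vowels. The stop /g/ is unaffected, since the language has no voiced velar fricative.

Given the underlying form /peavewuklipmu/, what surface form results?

peavewuklipmu

No segment of /peavewuklipmu/ meets the structural description of the rule, so the form surfaces unchanged.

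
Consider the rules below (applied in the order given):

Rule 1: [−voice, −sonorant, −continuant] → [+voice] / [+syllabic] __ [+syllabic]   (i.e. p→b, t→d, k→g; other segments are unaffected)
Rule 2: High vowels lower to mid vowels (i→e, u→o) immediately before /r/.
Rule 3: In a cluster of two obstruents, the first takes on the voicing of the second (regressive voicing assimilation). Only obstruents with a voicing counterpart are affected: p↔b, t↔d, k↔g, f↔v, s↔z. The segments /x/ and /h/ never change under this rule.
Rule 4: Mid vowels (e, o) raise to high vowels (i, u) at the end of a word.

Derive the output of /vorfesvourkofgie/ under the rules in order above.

Rule 1 (intervocalic voicing): no segment meets the environment; /vorfesvourkofgie/ is unchanged.
Rule 2 (pre-rhotic lowering): /u/ is a high vowel immediately before /r/, so it lowers to [o]. /vorfesvourkofgie/ → vorfesvoorkofgie.
Rule 3 (regressive voicing assimilation): /s/ precedes the voiced obstruent /v/, so it voices to [z] by assimilation. /f/ precedes the voiced obstruent /g/, so it voices to [v] by assimilation. /vorfesvoorkofgie/ → vorfezvoorkovgie.
Rule 4 (final vowel raising): /e/ is a mid vowel in word-final position, so it raises to [i]. /vorfezvoorkovgie/ → vorfezvoorkovgii.

vorfezvoorkovgii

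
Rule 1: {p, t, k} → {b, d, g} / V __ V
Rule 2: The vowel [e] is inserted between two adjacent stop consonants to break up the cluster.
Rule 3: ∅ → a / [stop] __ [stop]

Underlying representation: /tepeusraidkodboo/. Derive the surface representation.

tebeusraidekodeboo

Rule 1 (intervocalic voicing): /p/ is a voiceless stop between vowels /e/ and /e/, so it voices to [b]. /tepeusraidkodboo/ → tebeusraidkodboo.
Rule 2 (stop-cluster e-epenthesis): /d/ and /k/ form a stop–stop cluster, so [e] is inserted between them. /d/ and /b/ form a stop–stop cluster, so [e] is inserted between them. /tebeusraidkodboo/ → tebeusraidekodeboo.
Rule 3 (stop-cluster a-epenthesis): no segment meets the environment; /tebeusraidekodeboo/ is unchanged.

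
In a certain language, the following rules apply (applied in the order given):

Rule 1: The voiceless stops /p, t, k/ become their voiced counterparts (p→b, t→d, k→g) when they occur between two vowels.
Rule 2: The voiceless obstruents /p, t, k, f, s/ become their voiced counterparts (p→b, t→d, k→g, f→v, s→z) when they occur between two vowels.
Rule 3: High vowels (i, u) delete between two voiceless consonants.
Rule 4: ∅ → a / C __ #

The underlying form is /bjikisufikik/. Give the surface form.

Rule 1 (intervocalic voicing): /k/ is a voiceless stop between vowels /i/ and /i/, so it voices to [g]. /k/ is a voiceless stop between vowels /i/ and /i/, so it voices to [g]. /bjikisufikik/ → bjigisufigik.
Rule 2 (intervocalic voicing): /s/ is a voiceless obstruent between vowels /i/ and /u/, so it voices to [z]. /f/ is a voiceless obstruent between vowels /u/ and /i/, so it voices to [v]. /bjigisufigik/ → bjigizuvigik.
Rule 3 (high vowel syncope): no segment meets the environment; /bjigizuvigik/ is unchanged.
Rule 4 (final a-epenthesis): the form ends in the consonant /k/, so [a] is inserted word-finally. /bjigizuvigik/ → bjigizuvigika.

bjigizuvigika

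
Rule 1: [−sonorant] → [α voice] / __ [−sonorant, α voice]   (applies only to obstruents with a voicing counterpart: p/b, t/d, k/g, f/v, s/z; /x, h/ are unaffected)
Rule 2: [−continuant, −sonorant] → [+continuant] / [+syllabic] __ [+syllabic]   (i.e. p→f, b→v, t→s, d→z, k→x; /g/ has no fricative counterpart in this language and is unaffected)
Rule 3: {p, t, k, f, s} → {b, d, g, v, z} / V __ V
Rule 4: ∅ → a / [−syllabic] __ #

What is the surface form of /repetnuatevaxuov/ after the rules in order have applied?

revetnuazevaxuova

Rule 1 (regressive voicing assimilation): no segment meets the environment; /repetnuatevaxuov/ is unchanged.
Rule 2 (intervocalic spirantization): /p/ is a stop between vowels /e/ and /e/, so it spirantizes to the fricative [f]. /t/ is a stop between vowels /a/ and /e/, so it spirantizes to the fricative [s]. /repetnuatevaxuov/ → refetnuasevaxuov.
Rule 3 (intervocalic voicing): /f/ is a voiceless obstruent between vowels /e/ and /e/, so it voices to [v]. /s/ is a voiceless obstruent between vowels /a/ and /e/, so it voices to [z]. /refetnuasevaxuov/ → revetnuazevaxuov.
Rule 4 (final a-epenthesis): the form ends in the consonant /v/, so [a] is inserted word-finally. /revetnuazevaxuov/ → revetnuazevaxuova.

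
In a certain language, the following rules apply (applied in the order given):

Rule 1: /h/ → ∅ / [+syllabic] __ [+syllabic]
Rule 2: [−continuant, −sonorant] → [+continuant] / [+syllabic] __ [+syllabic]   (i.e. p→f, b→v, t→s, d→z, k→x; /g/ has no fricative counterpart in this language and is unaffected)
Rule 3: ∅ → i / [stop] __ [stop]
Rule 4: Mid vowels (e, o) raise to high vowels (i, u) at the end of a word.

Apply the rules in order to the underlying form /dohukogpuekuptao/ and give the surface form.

Rule 1 (intervocalic h-deletion): /h/ occurs between vowels /o/ and /u/, so it deletes. /dohukogpuekuptao/ → doukogpuekuptao.
Rule 2 (intervocalic spirantization): /k/ is a stop between vowels /u/ and /o/, so it spirantizes to the fricative [x]. /k/ is a stop between vowels /e/ and /u/, so it spirantizes to the fricative [x]. /doukogpuekuptao/ → douxogpuexuptao.
Rule 3 (stop-cluster i-epenthesis): /g/ and /p/ form a stop–stop cluster, so [i] is inserted between them. /p/ and /t/ form a stop–stop cluster, so [i] is inserted between them. /douxogpuexuptao/ → douxogipuexupitao.
Rule 4 (final vowel raising): /o/ is a mid vowel in word-final position, so it raises to [u]. /douxogipuexupitao/ → douxogipuexupitau.

douxogipuexupitau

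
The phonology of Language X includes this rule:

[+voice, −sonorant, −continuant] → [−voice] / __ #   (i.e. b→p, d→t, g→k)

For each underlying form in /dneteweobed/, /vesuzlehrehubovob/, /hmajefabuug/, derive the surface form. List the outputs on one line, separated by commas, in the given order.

/dneteweobed/: /d/ is a voiced stop in word-final position, so it devoices to [t]. → [dneteweobet].
/vesuzlehrehubovob/: /b/ is a voiced stop in word-final position, so it devoices to [p]. → [vesuzlehrehubovop].
/hmajefabuug/: /g/ is a voiced stop in word-final position, so it devoices to [k]. → [hmajefabuuk].

dneteweobet, vesuzlehrehubovop, hmajefabuuk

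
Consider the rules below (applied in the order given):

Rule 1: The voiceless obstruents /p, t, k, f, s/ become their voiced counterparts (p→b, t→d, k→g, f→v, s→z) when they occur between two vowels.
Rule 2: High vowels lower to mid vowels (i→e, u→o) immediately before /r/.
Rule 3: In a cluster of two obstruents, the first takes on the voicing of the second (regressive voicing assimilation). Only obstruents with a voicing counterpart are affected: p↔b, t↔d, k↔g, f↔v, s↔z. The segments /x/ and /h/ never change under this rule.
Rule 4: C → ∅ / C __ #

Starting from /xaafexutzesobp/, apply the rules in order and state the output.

Rule 1 (intervocalic voicing): /f/ is a voiceless obstruent between vowels /a/ and /e/, so it voices to [v]. /s/ is a voiceless obstruent between vowels /e/ and /o/, so it voices to [z]. /xaafexutzesobp/ → xaavexutzezobp.
Rule 2 (pre-rhotic lowering): no segment meets the environment; /xaavexutzezobp/ is unchanged.
Rule 3 (regressive voicing assimilation): /t/ precedes the voiced obstruent /z/, so it voices to [d] by assimilation. /b/ precedes the voiceless obstruent /p/, so it devoices to [p] by assimilation. /xaavexutzezobp/ → xaavexudzezopp.
Rule 4 (final cluster simplification): /p/ is the second consonant of a word-final cluster /pp/, so it deletes. /xaavexudzezopp/ → xaavexudzezop.

xaavexudzezop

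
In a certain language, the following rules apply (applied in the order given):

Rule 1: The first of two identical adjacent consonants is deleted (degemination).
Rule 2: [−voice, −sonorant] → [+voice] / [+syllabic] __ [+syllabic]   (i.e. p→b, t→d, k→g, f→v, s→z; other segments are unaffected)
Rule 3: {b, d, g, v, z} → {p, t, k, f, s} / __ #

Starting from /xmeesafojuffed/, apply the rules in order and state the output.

xmeezavojuvet

Rule 1 (degemination): /ff/ is a geminate; the first /f/ deletes. /xmeesafojuffed/ → xmeesafojufed.
Rule 2 (intervocalic voicing): /s/ is a voiceless obstruent between vowels /e/ and /a/, so it voices to [z]. /f/ is a voiceless obstruent between vowels /a/ and /o/, so it voices to [v]. /f/ is a voiceless obstruent between vowels /u/ and /e/, so it voices to [v]. /xmeesafojufed/ → xmeezavojuved.
Rule 3 (final devoicing): /d/ is a voiced obstruent in word-final position, so it devoices to [t]. /xmeezavojuved/ → xmeezavojuvet.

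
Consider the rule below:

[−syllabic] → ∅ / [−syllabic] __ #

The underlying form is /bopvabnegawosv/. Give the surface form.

bopvabnegawos

/v/ is the second consonant of a word-final cluster /sv/, so it deletes.
Surface form: [bopvabnegawos].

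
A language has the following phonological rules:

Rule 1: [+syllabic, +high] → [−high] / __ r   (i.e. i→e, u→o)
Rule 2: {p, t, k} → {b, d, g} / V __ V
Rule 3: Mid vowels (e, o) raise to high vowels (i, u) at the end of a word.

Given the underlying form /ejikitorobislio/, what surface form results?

Rule 1 (pre-rhotic lowering): no segment meets the environment; /ejikitorobislio/ is unchanged.
Rule 2 (intervocalic voicing): /k/ is a voiceless stop between vowels /i/ and /i/, so it voices to [g]. /t/ is a voiceless stop between vowels /i/ and /o/, so it voices to [d]. /ejikitorobislio/ → ejigidorobislio.
Rule 3 (final vowel raising): /o/ is a mid vowel in word-final position, so it raises to [u]. /ejigidorobislio/ → ejigidorobisliu.

ejigidorobisliu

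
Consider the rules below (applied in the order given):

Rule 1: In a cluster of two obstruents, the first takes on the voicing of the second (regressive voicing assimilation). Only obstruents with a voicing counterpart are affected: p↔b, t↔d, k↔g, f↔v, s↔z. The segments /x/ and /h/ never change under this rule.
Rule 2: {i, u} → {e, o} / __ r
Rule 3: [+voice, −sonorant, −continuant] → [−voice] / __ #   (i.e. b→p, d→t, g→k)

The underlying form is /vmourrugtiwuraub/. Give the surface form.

Rule 1 (regressive voicing assimilation): /g/ precedes the voiceless obstruent /t/, so it devoices to [k] by assimilation. /vmourrugtiwuraub/ → vmourruktiwuraub.
Rule 2 (pre-rhotic lowering): /u/ is a high vowel immediately before /r/, so it lowers to [o]. /u/ is a high vowel immediately before /r/, so it lowers to [o]. /vmourruktiwuraub/ → vmoorruktiworaub.
Rule 3 (final devoicing): /b/ is a voiced stop in word-final position, so it devoices to [p]. /vmoorruktiworaub/ → vmoorruktiworaup.

vmoorruktiworaup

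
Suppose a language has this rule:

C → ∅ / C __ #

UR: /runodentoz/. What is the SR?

runodentoz

No segment of /runodentoz/ meets the structural description of the rule, so the form surfaces unchanged.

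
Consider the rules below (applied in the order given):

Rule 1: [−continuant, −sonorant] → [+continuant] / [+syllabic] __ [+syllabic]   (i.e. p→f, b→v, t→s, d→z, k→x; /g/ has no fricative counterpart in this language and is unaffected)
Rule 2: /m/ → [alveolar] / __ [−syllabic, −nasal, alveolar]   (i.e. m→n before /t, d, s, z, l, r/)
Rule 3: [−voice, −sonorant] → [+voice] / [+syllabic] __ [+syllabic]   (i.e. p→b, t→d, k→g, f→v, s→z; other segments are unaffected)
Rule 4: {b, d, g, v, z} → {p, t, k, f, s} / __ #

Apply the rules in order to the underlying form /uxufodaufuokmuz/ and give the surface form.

uxuvozauvuokmus

Rule 1 (intervocalic spirantization): /d/ is a stop between vowels /o/ and /a/, so it spirantizes to the fricative [z]. /uxufodaufuokmuz/ → uxufozaufuokmuz.
Rule 2 (nasal place assimilation): no segment meets the environment; /uxufozaufuokmuz/ is unchanged.
Rule 3 (intervocalic voicing): /f/ is a voiceless obstruent between vowels /u/ and /o/, so it voices to [v]. /f/ is a voiceless obstruent between vowels /u/ and /u/, so it voices to [v]. /uxufozaufuokmuz/ → uxuvozauvuokmuz.
Rule 4 (final devoicing): /z/ is a voiced obstruent in word-final position, so it devoices to [s]. /uxuvozauvuokmuz/ → uxuvozauvuokmus.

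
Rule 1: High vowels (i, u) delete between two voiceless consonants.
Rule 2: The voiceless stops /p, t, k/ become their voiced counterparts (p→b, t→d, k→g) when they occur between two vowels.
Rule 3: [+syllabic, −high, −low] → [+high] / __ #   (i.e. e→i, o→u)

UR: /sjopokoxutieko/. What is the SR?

Rule 1 (high vowel syncope): /u/ is a high vowel flanked by voiceless consonants /x/ and /t/, so it deletes. /sjopokoxutieko/ → sjopokoxtieko.
Rule 2 (intervocalic voicing): /p/ is a voiceless stop between vowels /o/ and /o/, so it voices to [b]. /k/ is a voiceless stop between vowels /o/ and /o/, so it voices to [g]. /k/ is a voiceless stop between vowels /e/ and /o/, so it voices to [g]. /sjopokoxtieko/ → sjobogoxtiego.
Rule 3 (final vowel raising): /o/ is a mid vowel in word-final position, so it raises to [u]. /sjobogoxtiego/ → sjobogoxtiegu.

sjobogoxtiegu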